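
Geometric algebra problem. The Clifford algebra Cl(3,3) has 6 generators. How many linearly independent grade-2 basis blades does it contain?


Number of grade-k basis blades in Cl(p,q) with n = p + q is C(n, k).
n = 3 + 3 = 6
C(6, 2) = 6! / (2! * 4!)
= 720 / (2 * 24)
= 15


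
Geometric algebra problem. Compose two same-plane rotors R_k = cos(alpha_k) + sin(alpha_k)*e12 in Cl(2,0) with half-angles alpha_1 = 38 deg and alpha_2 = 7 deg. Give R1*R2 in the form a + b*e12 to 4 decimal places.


Same-plane rotors commute and their half-angles add:
R1*R2 = cos(a1 + a2) + sin(a1 + a2)*e12.
a1 + a2 = 38 + 7 = 45 deg
cos(45 deg) = 0.7071
sin(45 deg) = 0.7071
R1*R2 = 0.7071 + 0.7071*e12


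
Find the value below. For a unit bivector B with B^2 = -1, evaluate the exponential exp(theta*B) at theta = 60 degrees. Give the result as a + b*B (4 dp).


For a unit bivector B with B^2 = -1, the exponential series gives
e^(theta*B) = cos(theta) + sin(theta)*B (the GA analogue of Euler's formula).
theta = 60 degrees = 1.047198 rad
cos(60 deg) = 0.5000
sin(60 deg) = 0.8660
exp(theta*B) = 0.5000 + 0.8660*B


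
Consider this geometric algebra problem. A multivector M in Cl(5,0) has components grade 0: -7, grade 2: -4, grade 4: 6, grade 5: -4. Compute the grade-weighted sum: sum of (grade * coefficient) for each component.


Grade-weighted sum = sum of grade_k * coefficient_k
0*(-7) = 0
2*(-4) = -8
4*6 = 24
5*(-4) = -20
Total = 0 + (-8) + 24 + (-20) = -4


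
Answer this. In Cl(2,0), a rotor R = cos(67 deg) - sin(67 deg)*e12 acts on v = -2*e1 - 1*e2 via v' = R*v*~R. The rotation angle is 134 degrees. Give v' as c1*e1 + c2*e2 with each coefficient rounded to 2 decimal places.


Rotor R = cos(67deg) - sin(67deg)*e12
Rotation angle theta = 2 * 67 = 134 degrees
v' = R*v*~R rotates v by theta.
cos(134deg) = -0.6947, sin(134deg) = 0.7193
v'_1 = -2*cos(134deg) - (-1)*sin(134deg)
= -2*(-0.6947) - (-1)*0.7193
= 2.11
v'_2 = -2*sin(134deg) + (-1)*cos(134deg)
= -2*0.7193 + (-1)*(-0.6947)
= -0.74
v' = 2.11*e1 - 0.74*e2


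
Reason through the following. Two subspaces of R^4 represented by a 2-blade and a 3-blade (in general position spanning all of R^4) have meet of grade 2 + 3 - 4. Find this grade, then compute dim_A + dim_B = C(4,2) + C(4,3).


Meet grade = grade(A) + grade(B) - n
= 2 + 3 - 4 = 1
C(4,2) = 6
C(4,3) = 4
dim_A + dim_B = 6 + 4 = 10


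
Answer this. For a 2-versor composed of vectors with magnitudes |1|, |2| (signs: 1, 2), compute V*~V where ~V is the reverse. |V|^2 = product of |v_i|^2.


Each vector v_i has |v_i|^2 = s_i^2
Squared scales: 1^2 = 1, 2^2 = 4
|V|^2 = 1 * 4
= 4


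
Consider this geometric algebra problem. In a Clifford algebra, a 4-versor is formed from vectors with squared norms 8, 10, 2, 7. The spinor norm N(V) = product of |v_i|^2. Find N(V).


Spinor norm N(V) = |v1|^2 * |v2|^2 * ... * |v4|^2
= 8 * 10 * 2 * 7
Running product: 8, 80, 160, 1120
N(V) = 1120


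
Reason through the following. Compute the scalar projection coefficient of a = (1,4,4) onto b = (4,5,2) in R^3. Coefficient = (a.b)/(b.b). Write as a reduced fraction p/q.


Projection coefficient = (a . b) / (b . b)
a . b = 1*4 + 4*5 + 4*2
= 4 + 20 + 8 = 32
b . b = 4^2 + 5^2 + 2^2
= 16 + 25 + 4 = 45
Coefficient = 32/45
In lowest terms: 32/45


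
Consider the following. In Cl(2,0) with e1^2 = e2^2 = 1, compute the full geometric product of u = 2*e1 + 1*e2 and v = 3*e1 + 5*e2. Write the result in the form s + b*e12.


Expand: (2*e1 + 1*e2)(3*e1 + 5*e2)
= 2*3*e1e1 + 2*5*e1e2 + 1*3*e2e1 + 1*5*e2e2
Using e1^2 = e2^2 = 1, e2e1 = -e1e2:
Scalar part s = 2*3 + 1*5 = 6 + 5 = 11
Bivector part b = 2*5 - 1*3 = 10 - 3 = 7
uv = 11 + 7*e12


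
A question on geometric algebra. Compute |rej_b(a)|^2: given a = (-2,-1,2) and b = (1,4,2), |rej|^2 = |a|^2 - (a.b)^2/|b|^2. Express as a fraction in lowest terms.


|a|^2 = (-2)^2 + (-1)^2 + 2^2 = 9
|b|^2 = 1^2 + 4^2 + 2^2 = 21
a . b = (-2)*1 + (-1)*4 + 2*2 = -2
(a.b)^2 = (-2)^2 = 4
|rej|^2 = 9 - 4/21
= (189 - 4)/21
= 185/21
In lowest terms: 185/21


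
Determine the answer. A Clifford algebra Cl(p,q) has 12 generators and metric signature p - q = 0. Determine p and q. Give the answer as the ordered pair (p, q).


We need p + q = 12 and p - q = 0.
Adding: 2p = 12 + 0 = 12, so p = 6.
Then q = 12 - 6 = 6.
(p, q) = (6, 6)


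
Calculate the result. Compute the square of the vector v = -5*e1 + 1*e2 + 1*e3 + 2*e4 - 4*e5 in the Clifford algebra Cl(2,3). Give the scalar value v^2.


v^2 = sum of c_i^2 * e_i^2
Positive signature terms (e_i^2 = +1): (-5)^2 + 1^2 = 26
Negative signature terms (e_j^2 = -1): 1^2 + 2^2 + (-4)^2 = 21
v^2 = 26 - 21 = 5


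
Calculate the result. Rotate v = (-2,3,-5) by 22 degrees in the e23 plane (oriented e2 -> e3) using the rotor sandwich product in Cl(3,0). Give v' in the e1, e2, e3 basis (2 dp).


Rotor R = cos(11deg) - sin(11deg)*e23
Rotation angle theta = 2 * 11 = 22 degrees in the e23 plane (e2 -> e3).
The component perpendicular to the plane (e1) is invariant: v'_1 = v1 = -2.00
cos(22deg) = 0.9272, sin(22deg) = 0.3746
v'_2 = v2*cos(theta) - v3*sin(theta) = 3*0.9272 - (-5)*0.3746 = 4.65
v'_3 = v2*sin(theta) + v3*cos(theta) = 3*0.3746 + (-5)*0.9272 = -3.51
v' = -2.00*e1 + 4.65*e2 - 3.51*e3


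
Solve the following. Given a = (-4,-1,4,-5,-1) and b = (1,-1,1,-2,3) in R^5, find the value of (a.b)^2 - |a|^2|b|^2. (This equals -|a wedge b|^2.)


a . b = (-4)*1 + (-1)*(-1) + 4*1 + (-5)*(-2) + (-1)*3
= -4 + 1 + 4 + 10 + (-3) = 8
|a|^2 = (-4)^2 + (-1)^2 + 4^2 + (-5)^2 + (-1)^2 = 59
|b|^2 = 1^2 + (-1)^2 + 1^2 + (-2)^2 + 3^2 = 16
(a.b)^2 = 8^2 = 64
|a|^2 * |b|^2 = 59 * 16 = 944
Result = 64 - 944 = -880


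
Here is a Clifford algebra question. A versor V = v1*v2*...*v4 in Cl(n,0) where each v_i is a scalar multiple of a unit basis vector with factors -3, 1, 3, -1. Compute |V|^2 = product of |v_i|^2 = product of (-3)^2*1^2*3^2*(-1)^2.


Each vector v_i has |v_i|^2 = s_i^2
Squared scales: (-3)^2 = 9, 1^2 = 1, 3^2 = 9, (-1)^2 = 1
|V|^2 = 9 * 1 * 9 * 1
= 81


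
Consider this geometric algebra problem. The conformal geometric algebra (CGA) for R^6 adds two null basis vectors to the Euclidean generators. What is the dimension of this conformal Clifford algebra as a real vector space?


The conformal model of R^6 uses Cl(7,1): the 6 Euclidean generators plus two extra orthogonal generators e+ (e+^2 = +1) and e- (e-^2 = -1), from which the null vectors e0, einf are built.
Number of generators m = 6 + 2 = 8.
dim Cl(p,q) = 2^m = 2^8 = 256


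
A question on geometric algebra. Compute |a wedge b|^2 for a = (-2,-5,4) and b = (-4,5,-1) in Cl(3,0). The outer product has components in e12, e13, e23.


a wedge b = (a1*b2 - a2*b1)*e12 + (a1*b3 - a3*b1)*e13 + (a2*b3 - a3*b2)*e23
e12 coeff: (-2)*5 - (-5)*(-4) = -10 - 20 = -30
e13 coeff: (-2)*(-1) - 4*(-4) = 2 - (-16) = 18
e23 coeff: (-5)*(-1) - 4*5 = 5 - 20 = -15
|a wedge b|^2 = (-30)^2 + 18^2 + (-15)^2
= 900 + 324 + 225
= 1449


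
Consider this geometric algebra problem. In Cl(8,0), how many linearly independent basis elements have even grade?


Even subalgebra dimension = 2^(n-1)
n = 8 + 0 = 8
2^(8 - 1) = 2^7 = 128
Verification: sum of C(8,k) for even k = 1 + 28 + 70 + 28 + 1 = 128
Result = 128


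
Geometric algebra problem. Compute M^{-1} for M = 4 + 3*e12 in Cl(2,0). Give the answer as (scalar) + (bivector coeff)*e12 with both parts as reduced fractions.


M = 4 + 3*e12, where e12^2 = -1.
Since M commutes with its reverse ~M = a - b*e12, M * ~M = a^2 - b^2*e12^2 = a^2 + b^2.
So M^{-1} = ~M / (a^2 + b^2) = (a - b*e12)/(a^2 + b^2).
a^2 + b^2 = 16 + 9 = 25
Scalar part = 4/25 = 4/25
Bivector coeff = -3/25 = -3/25
M^{-1} = 4/25 - 3/25*e12


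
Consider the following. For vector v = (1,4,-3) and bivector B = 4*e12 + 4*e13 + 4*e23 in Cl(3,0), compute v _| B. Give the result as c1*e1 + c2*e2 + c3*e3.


Left contraction v _| B = <vB>_1 (grade-1 part of the geometric product vB).
Using e1_|e12 = e2, e2_|e12 = -e1, e1_|e13 = e3, e3_|e13 = -e1, e2_|e23 = e3, e3_|e23 = -e2:
e1 coeff: -v2*b12 - v3*b13 = -(4)*(4) - (-3)*(4) = -4
e2 coeff: v1*b12 - v3*b23 = (1)*(4) - (-3)*(4) = 16
e3 coeff: v1*b13 + v2*b23 = (1)*(4) + (4)*(4) = 20
v _| B = -4*e1 + 16*e2 + 20*e3


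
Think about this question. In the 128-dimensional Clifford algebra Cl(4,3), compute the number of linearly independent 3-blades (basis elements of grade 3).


Number of grade-k basis blades in Cl(p,q) with n = p + q is C(n, k).
n = 4 + 3 = 7
C(7, 3) = 7! / (3! * 4!)
= 5040 / (6 * 24)
= 35


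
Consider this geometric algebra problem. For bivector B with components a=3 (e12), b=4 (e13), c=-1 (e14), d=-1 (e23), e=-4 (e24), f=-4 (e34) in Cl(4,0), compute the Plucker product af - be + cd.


Plucker relation: af - be + cd
a*f = 3*(-4) = -12
b*e = 4*(-4) = -16
c*d = (-1)*(-1) = 1
af - be + cd = -12 - (-16) + 1
= 5


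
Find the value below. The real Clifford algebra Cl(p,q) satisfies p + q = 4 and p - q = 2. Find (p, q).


We need p + q = 4 and p - q = 2.
Adding: 2p = 4 + 2 = 6, so p = 3.
Then q = 4 - 3 = 1.
(p, q) = (3, 1)


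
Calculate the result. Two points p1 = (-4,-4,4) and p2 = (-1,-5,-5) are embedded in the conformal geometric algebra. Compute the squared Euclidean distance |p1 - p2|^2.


p1 - p2 = (-3, 1, 9)
|p1 - p2|^2 = (-3)^2 + 1^2 + 9^2
= 9 + 1 + 81
= 91


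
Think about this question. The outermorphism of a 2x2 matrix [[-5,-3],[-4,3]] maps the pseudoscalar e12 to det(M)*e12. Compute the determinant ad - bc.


The outermorphism of a linear map f sends e1^e2 to f(e1)^f(e2).
f(e1) = -5*e1 - 4*e2
f(e2) = -3*e1 + 3*e2
f(e1) ^ f(e2) = (-5*e1 - 4*e2) ^ (-3*e1 + 3*e2)
= (-5)*3*e12 + (-4)*(-3)*e21
= (-15 - 12)*e12
= -27*e12
Coefficient = -27


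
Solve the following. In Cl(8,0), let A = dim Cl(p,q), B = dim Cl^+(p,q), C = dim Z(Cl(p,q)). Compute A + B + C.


n = 8 + 0 = 8
Total dim = 2^8 = 256
Even subalgebra dim = 2^7 = 128
n is even, so center dim = 1
Sum = 256 + 128 + 1 = 385


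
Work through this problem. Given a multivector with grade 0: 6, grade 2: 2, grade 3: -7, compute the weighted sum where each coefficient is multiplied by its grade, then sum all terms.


Grade-weighted sum = sum of grade_k * coefficient_k
0*6 = 0
2*2 = 4
3*(-7) = -21
Total = 0 + 4 + (-21) = -17


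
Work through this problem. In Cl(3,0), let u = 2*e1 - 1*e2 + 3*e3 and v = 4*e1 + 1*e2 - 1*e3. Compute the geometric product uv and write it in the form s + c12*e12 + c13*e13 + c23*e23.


In Cl(3,0): e_i^2 = 1, e_ie_j = -e_je_i for i != j.
Scalar part = u . v = 2*4 + (-1)*1 + 3*(-1)
= 8 + (-1) + (-3) = 4
e12 coeff = 2*1 - (-1)*4 = 2 - (-4) = 6
e13 coeff = 2*(-1) - 3*4 = -2 - 12 = -14
e23 coeff = (-1)*(-1) - 3*1 = 1 - 3 = -2
uv = 4 + 6*e12 - 14*e13 - 2*e23


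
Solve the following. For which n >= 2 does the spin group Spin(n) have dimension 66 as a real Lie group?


dim Spin(n) = dim so(n) = n(n-1)/2.
Solve n(n-1)/2 = 66, i.e. n^2 - n - 132 = 0.
Discriminant = 1 + 8*66 = 529
n = (1 + sqrt(529))/2 = (1 + 23)/2 = 12


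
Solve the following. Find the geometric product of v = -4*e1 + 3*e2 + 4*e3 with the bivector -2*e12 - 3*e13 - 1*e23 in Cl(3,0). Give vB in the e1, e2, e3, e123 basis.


vB has grade-1 (vector) and grade-3 (trivector) parts: vB = (v _| B) + (v ^ B).
Vector part <vB>_1:
  e1: -v2*b12 - v3*b13 = -(3)*(-2) - (4)*(-3) = 18
  e2: v1*b12 - v3*b23 = (-4)*(-2) - (4)*(-1) = 12
  e3: v1*b13 + v2*b23 = (-4)*(-3) + (3)*(-1) = 9
Trivector part <vB>_3:
  e123: v1*b23 - v2*b13 + v3*b12 = (-4)*(-1) - (3)*(-3) + (4)*(-2) = 5
vB = 18*e1 + 12*e2 + 9*e3 + 5*e123


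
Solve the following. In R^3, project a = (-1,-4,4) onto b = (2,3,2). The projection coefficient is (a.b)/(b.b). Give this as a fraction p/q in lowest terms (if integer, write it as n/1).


Projection coefficient = (a . b) / (b . b)
a . b = (-1)*2 + (-4)*3 + 4*2
= -2 + (-12) + 8 = -6
b . b = 2^2 + 3^2 + 2^2
= 4 + 9 + 4 = 17
Coefficient = -6/17
In lowest terms: -6/17


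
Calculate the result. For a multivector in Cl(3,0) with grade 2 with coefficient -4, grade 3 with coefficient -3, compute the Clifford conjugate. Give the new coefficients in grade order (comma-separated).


Clifford conjugate sign for grade k: (-1)^(k(k+1)/2)
Grade 2: (-1)^(2*3/2) = (-1)^3 = -1, coeff -4 -> 4
Grade 3: (-1)^(3*4/2) = (-1)^6 = 1, coeff -3 -> -3
Conjugated coefficients: 4, -3


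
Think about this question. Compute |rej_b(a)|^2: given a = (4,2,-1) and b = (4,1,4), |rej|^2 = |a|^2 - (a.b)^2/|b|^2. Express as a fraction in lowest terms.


|a|^2 = 4^2 + 2^2 + (-1)^2 = 21
|b|^2 = 4^2 + 1^2 + 4^2 = 33
a . b = 4*4 + 2*1 + (-1)*4 = 14
(a.b)^2 = 14^2 = 196
|rej|^2 = 21 - 196/33
= (693 - 196)/33
= 497/33
In lowest terms: 497/33


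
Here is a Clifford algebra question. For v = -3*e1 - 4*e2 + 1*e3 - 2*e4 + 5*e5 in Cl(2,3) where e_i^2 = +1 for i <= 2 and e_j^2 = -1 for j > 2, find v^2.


v^2 = sum of c_i^2 * e_i^2
Positive signature terms (e_i^2 = +1): (-3)^2 + (-4)^2 = 25
Negative signature terms (e_j^2 = -1): 1^2 + (-2)^2 + 5^2 = 30
v^2 = 25 - 30 = -5


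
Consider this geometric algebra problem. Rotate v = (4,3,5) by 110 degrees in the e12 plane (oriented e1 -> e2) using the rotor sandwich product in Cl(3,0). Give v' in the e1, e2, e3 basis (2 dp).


Rotor R = cos(55deg) - sin(55deg)*e12
Rotation angle theta = 2 * 55 = 110 degrees in the e12 plane (e1 -> e2).
The component perpendicular to the plane (e3) is invariant: v'_3 = v3 = 5.00
cos(110deg) = -0.3420, sin(110deg) = 0.9397
v'_1 = v1*cos(theta) - v2*sin(theta) = 4*(-0.3420) - 3*0.9397 = -4.19
v'_2 = v1*sin(theta) + v2*cos(theta) = 4*0.9397 + 3*(-0.3420) = 2.73
v' = -4.19*e1 + 2.73*e2 + 5.00*e3


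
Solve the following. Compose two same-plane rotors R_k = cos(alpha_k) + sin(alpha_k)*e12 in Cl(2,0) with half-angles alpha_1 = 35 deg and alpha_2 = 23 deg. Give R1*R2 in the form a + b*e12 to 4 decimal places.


Same-plane rotors commute and their half-angles add:
R1*R2 = cos(a1 + a2) + sin(a1 + a2)*e12.
a1 + a2 = 35 + 23 = 58 deg
cos(58 deg) = 0.5299
sin(58 deg) = 0.8480
R1*R2 = 0.5299 + 0.8480*e12


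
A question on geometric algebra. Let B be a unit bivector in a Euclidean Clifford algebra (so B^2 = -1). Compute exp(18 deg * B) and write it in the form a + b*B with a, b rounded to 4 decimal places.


For a unit bivector B with B^2 = -1, the exponential series gives
e^(theta*B) = cos(theta) + sin(theta)*B (the GA analogue of Euler's formula).
theta = 18 degrees = 0.314159 rad
cos(18 deg) = 0.9511
sin(18 deg) = 0.3090
exp(theta*B) = 0.9511 + 0.3090*B


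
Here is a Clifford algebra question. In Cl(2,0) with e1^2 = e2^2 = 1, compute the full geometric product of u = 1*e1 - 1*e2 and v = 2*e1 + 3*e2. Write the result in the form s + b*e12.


Expand: (1*e1 - 1*e2)(2*e1 + 3*e2)
= 1*2*e1e1 + 1*3*e1e2 + (-1)*2*e2e1 + (-1)*3*e2e2
Using e1^2 = e2^2 = 1, e2e1 = -e1e2:
Scalar part s = 1*2 + (-1)*3 = 2 + (-3) = -1
Bivector part b = 1*3 - (-1)*2 = 3 - (-2) = 5
uv = -1 + 5*e12


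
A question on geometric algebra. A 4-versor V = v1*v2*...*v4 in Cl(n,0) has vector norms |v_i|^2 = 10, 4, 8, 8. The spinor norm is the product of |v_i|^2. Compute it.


Spinor norm N(V) = |v1|^2 * |v2|^2 * ... * |v4|^2
= 10 * 4 * 8 * 8
Running product: 10, 40, 320, 2560
N(V) = 2560


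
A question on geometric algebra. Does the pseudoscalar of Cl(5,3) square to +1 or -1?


The pseudoscalar I = e1...e_n (product of all n generators) of Cl(p,q) satisfies I^2 = (-1)^(q + n(n-1)/2).
p = 5, q = 3, n = p + q = 8
n(n-1)/2 = 8 * 7 / 2 = 28
Exponent = q + n(n-1)/2 = 3 + 28 = 31
I^2 = (-1)^31 = -1


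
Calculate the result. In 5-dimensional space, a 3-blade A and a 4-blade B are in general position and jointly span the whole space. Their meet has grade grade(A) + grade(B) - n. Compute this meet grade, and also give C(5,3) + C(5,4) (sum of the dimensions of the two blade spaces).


Meet grade = grade(A) + grade(B) - n
= 3 + 4 - 5 = 2
C(5,3) = 10
C(5,4) = 5
dim_A + dim_B = 10 + 5 = 15


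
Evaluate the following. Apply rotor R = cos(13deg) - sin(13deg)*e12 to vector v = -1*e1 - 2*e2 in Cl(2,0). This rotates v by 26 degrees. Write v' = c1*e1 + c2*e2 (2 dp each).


Rotor R = cos(13deg) - sin(13deg)*e12
Rotation angle theta = 2 * 13 = 26 degrees
v' = R*v*~R rotates v by theta.
cos(26deg) = 0.8988, sin(26deg) = 0.4384
v'_1 = -1*cos(26deg) - (-2)*sin(26deg)
= -1*0.8988 - (-2)*0.4384
= -0.02
v'_2 = -1*sin(26deg) + (-2)*cos(26deg)
= -1*0.4384 + (-2)*0.8988
= -2.24
v' = -0.02*e1 - 2.24*e2


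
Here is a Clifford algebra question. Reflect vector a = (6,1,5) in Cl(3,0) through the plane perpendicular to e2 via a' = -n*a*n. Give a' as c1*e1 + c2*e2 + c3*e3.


Reflection formula: a' = -n*a*n, with n = e2 (unit vector, n^2 = 1).
For reflection through hyperplane perp to e2:
The component along e2 flips sign, others stay.
a = (6, 1, 5)
a' = (6, -1, 5)
a' = 6*e1 - 1*e2 + 5*e3


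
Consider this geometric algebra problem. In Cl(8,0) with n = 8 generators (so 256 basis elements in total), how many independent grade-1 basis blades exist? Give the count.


Number of grade-k basis blades in Cl(p,q) with n = p + q is C(n, k).
n = 8 + 0 = 8
C(8, 1) = 8! / (1! * 7!)
= 40320 / (1 * 5040)
= 8


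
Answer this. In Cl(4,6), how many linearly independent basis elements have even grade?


Even subalgebra dimension = 2^(n-1)
n = 4 + 6 = 10
2^(10 - 1) = 2^9 = 512
Verification: sum of C(10,k) for even k = 1 + 45 + 210 + 210 + 45 + 1 = 512
Result = 512


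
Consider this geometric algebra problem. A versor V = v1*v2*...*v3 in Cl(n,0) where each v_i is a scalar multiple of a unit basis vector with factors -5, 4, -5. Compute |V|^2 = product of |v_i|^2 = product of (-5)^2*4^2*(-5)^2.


Each vector v_i has |v_i|^2 = s_i^2
Squared scales: (-5)^2 = 25, 4^2 = 16, (-5)^2 = 25
|V|^2 = 25 * 16 * 25
= 10000


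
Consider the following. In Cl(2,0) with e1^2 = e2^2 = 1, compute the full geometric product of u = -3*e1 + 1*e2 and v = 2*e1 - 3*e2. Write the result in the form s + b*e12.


Expand: (-3*e1 + 1*e2)(2*e1 - 3*e2)
= (-3)*2*e1e1 + (-3)*(-3)*e1e2 + 1*2*e2e1 + 1*(-3)*e2e2
Using e1^2 = e2^2 = 1, e2e1 = -e1e2:
Scalar part s = (-3)*2 + 1*(-3) = -6 + (-3) = -9
Bivector part b = (-3)*(-3) - 1*2 = 9 - 2 = 7
uv = -9 + 7*e12


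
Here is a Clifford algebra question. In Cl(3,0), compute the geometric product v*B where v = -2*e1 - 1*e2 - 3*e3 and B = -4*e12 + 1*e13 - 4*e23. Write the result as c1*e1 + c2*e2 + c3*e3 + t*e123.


vB has grade-1 (vector) and grade-3 (trivector) parts: vB = (v _| B) + (v ^ B).
Vector part <vB>_1:
  e1: -v2*b12 - v3*b13 = -(-1)*(-4) - (-3)*(1) = -1
  e2: v1*b12 - v3*b23 = (-2)*(-4) - (-3)*(-4) = -4
  e3: v1*b13 + v2*b23 = (-2)*(1) + (-1)*(-4) = 2
Trivector part <vB>_3:
  e123: v1*b23 - v2*b13 + v3*b12 = (-2)*(-4) - (-1)*(1) + (-3)*(-4) = 21
vB = -1*e1 - 4*e2 + 2*e3 + 21*e123


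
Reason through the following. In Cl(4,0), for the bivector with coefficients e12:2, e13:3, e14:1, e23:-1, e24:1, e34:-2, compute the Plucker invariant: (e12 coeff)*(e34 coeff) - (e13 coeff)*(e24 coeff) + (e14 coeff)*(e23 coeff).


Plucker relation: af - be + cd
a*f = 2*(-2) = -4
b*e = 3*1 = 3
c*d = 1*(-1) = -1
af - be + cd = -4 - 3 + (-1)
= -8


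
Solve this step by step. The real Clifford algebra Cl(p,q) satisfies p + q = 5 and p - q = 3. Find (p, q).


We need p + q = 5 and p - q = 3.
Adding: 2p = 5 + 3 = 8, so p = 4.
Then q = 5 - 4 = 1.
(p, q) = (4, 1)


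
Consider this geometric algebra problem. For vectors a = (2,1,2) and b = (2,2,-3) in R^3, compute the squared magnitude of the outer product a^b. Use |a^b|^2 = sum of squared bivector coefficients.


a wedge b = (a1*b2 - a2*b1)*e12 + (a1*b3 - a3*b1)*e13 + (a2*b3 - a3*b2)*e23
e12 coeff: 2*2 - 1*2 = 4 - 2 = 2
e13 coeff: 2*(-3) - 2*2 = -6 - 4 = -10
e23 coeff: 1*(-3) - 2*2 = -3 - 4 = -7
|a wedge b|^2 = 2^2 + (-10)^2 + (-7)^2
= 4 + 100 + 49
= 153


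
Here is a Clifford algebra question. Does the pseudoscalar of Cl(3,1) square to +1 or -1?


The pseudoscalar I = e1...e_n (product of all n generators) of Cl(p,q) satisfies I^2 = (-1)^(q + n(n-1)/2).
p = 3, q = 1, n = p + q = 4
n(n-1)/2 = 4 * 3 / 2 = 6
Exponent = q + n(n-1)/2 = 1 + 6 = 7
I^2 = (-1)^7 = -1


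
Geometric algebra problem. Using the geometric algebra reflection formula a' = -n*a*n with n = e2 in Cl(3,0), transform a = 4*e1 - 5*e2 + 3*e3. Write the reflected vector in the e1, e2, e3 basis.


Reflection formula: a' = -n*a*n, with n = e2 (unit vector, n^2 = 1).
For reflection through hyperplane perp to e2:
The component along e2 flips sign, others stay.
a = (4, -5, 3)
a' = (4, 5, 3)
a' = 4*e1 + 5*e2 + 3*e3


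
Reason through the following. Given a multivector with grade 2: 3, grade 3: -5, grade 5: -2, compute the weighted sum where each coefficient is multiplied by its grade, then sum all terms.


Grade-weighted sum = sum of grade_k * coefficient_k
2*3 = 6
3*(-5) = -15
5*(-2) = -10
Total = 6 + (-15) + (-10) = -19


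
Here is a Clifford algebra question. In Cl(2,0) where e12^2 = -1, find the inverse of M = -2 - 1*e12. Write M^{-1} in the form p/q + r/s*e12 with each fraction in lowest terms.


M = -2 - 1*e12, where e12^2 = -1.
Since M commutes with its reverse ~M = a - b*e12, M * ~M = a^2 - b^2*e12^2 = a^2 + b^2.
So M^{-1} = ~M / (a^2 + b^2) = (a - b*e12)/(a^2 + b^2).
a^2 + b^2 = 4 + 1 = 5
Scalar part = -2/5 = -2/5
Bivector coeff = 1/5 = 1/5
M^{-1} = -2/5 + 1/5*e12


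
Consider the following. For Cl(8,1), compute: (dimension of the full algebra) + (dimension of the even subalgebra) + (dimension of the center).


n = 8 + 1 = 9
Total dim = 2^9 = 512
Even subalgebra dim = 2^8 = 256
n is odd, so center dim = 2
Sum = 512 + 256 + 2 = 770


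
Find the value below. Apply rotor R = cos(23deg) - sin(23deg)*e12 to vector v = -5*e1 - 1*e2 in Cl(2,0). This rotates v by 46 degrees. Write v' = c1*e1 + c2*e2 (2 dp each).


Rotor R = cos(23deg) - sin(23deg)*e12
Rotation angle theta = 2 * 23 = 46 degrees
v' = R*v*~R rotates v by theta.
cos(46deg) = 0.6947, sin(46deg) = 0.7193
v'_1 = -5*cos(46deg) - (-1)*sin(46deg)
= -5*0.6947 - (-1)*0.7193
= -2.75
v'_2 = -5*sin(46deg) + (-1)*cos(46deg)
= -5*0.7193 + (-1)*0.6947
= -4.29
v' = -2.75*e1 - 4.29*e2


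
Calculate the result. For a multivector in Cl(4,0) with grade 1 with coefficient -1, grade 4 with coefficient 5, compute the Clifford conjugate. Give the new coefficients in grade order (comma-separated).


Clifford conjugate sign for grade k: (-1)^(k(k+1)/2)
Grade 1: (-1)^(1*2/2) = (-1)^1 = -1, coeff -1 -> 1
Grade 4: (-1)^(4*5/2) = (-1)^10 = 1, coeff 5 -> 5
Conjugated coefficients: 1, 5


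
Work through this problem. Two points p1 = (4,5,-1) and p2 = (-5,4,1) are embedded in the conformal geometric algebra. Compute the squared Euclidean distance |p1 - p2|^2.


p1 - p2 = (9, 1, -2)
|p1 - p2|^2 = 9^2 + 1^2 + (-2)^2
= 81 + 1 + 4
= 86


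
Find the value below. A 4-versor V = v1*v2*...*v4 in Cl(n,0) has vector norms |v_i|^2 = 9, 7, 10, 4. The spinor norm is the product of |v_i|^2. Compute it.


Spinor norm N(V) = |v1|^2 * |v2|^2 * ... * |v4|^2
= 9 * 7 * 10 * 4
Running product: 9, 63, 630, 2520
N(V) = 2520


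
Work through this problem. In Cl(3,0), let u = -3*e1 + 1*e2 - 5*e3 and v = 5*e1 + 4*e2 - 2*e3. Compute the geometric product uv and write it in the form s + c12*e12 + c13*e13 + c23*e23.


In Cl(3,0): e_i^2 = 1, e_ie_j = -e_je_i for i != j.
Scalar part = u . v = (-3)*5 + 1*4 + (-5)*(-2)
= -15 + 4 + 10 = -1
e12 coeff = (-3)*4 - 1*5 = -12 - 5 = -17
e13 coeff = (-3)*(-2) - (-5)*5 = 6 - (-25) = 31
e23 coeff = 1*(-2) - (-5)*4 = -2 - (-20) = 18
uv = -1 - 17*e12 + 31*e13 + 18*e23


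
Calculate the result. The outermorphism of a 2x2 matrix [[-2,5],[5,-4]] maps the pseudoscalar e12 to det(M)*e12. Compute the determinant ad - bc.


The outermorphism of a linear map f sends e1^e2 to f(e1)^f(e2).
f(e1) = -2*e1 + 5*e2
f(e2) = 5*e1 - 4*e2
f(e1) ^ f(e2) = (-2*e1 + 5*e2) ^ (5*e1 - 4*e2)
= (-2)*(-4)*e12 + 5*5*e21
= (8 - 25)*e12
= -17*e12
Coefficient = -17


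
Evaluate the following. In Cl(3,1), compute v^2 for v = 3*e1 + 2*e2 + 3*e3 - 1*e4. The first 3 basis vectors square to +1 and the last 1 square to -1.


v^2 = sum of c_i^2 * e_i^2
Positive signature terms (e_i^2 = +1): 3^2 + 2^2 + 3^2 = 22
Negative signature terms (e_j^2 = -1): (-1)^2 = 1
v^2 = 22 - 1 = 21


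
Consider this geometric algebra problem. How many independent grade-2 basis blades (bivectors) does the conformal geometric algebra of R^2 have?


The conformal model of R^2 uses Cl(3,1) with m = 2 + 2 = 4 generators.
Number of grade-2 blades = C(m, 2) = C(4, 2)
= 4*3/2 = 6


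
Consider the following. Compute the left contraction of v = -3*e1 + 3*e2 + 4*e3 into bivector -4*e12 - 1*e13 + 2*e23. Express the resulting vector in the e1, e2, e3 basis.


Left contraction v _| B = <vB>_1 (grade-1 part of the geometric product vB).
Using e1_|e12 = e2, e2_|e12 = -e1, e1_|e13 = e3, e3_|e13 = -e1, e2_|e23 = e3, e3_|e23 = -e2:
e1 coeff: -v2*b12 - v3*b13 = -(3)*(-4) - (4)*(-1) = 16
e2 coeff: v1*b12 - v3*b23 = (-3)*(-4) - (4)*(2) = 4
e3 coeff: v1*b13 + v2*b23 = (-3)*(-1) + (3)*(2) = 9
v _| B = 16*e1 + 4*e2 + 9*e3


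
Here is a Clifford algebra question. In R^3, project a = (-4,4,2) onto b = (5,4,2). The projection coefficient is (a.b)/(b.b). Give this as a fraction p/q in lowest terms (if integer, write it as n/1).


Projection coefficient = (a . b) / (b . b)
a . b = (-4)*5 + 4*4 + 2*2
= -20 + 16 + 4 = 0
b . b = 5^2 + 4^2 + 2^2
= 25 + 16 + 4 = 45
Coefficient = 0/45
In lowest terms: 0/1


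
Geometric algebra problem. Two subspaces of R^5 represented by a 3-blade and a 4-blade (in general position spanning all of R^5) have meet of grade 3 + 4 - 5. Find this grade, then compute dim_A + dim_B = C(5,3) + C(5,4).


Meet grade = grade(A) + grade(B) - n
= 3 + 4 - 5 = 2
C(5,3) = 10
C(5,4) = 5
dim_A + dim_B = 10 + 5 = 15


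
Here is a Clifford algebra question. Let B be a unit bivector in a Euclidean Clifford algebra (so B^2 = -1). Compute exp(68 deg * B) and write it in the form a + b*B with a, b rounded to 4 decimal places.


For a unit bivector B with B^2 = -1, the exponential series gives
e^(theta*B) = cos(theta) + sin(theta)*B (the GA analogue of Euler's formula).
theta = 68 degrees = 1.186824 rad
cos(68 deg) = 0.3746
sin(68 deg) = 0.9272
exp(theta*B) = 0.3746 + 0.9272*B


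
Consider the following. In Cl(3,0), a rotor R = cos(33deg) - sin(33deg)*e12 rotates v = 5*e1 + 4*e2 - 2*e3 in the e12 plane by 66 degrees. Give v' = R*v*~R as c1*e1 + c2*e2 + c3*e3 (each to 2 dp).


Rotor R = cos(33deg) - sin(33deg)*e12
Rotation angle theta = 2 * 33 = 66 degrees in the e12 plane (e1 -> e2).
The component perpendicular to the plane (e3) is invariant: v'_3 = v3 = -2.00
cos(66deg) = 0.4067, sin(66deg) = 0.9135
v'_1 = v1*cos(theta) - v2*sin(theta) = 5*0.4067 - 4*0.9135 = -1.62
v'_2 = v1*sin(theta) + v2*cos(theta) = 5*0.9135 + 4*0.4067 = 6.19
v' = -1.62*e1 + 6.19*e2 - 2.00*e3


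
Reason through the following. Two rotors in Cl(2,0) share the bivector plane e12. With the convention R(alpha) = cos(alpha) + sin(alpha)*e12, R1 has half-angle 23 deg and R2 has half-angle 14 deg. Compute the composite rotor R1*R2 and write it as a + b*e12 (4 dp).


Same-plane rotors commute and their half-angles add:
R1*R2 = cos(a1 + a2) + sin(a1 + a2)*e12.
a1 + a2 = 23 + 14 = 37 deg
cos(37 deg) = 0.7986
sin(37 deg) = 0.6018
R1*R2 = 0.7986 + 0.6018*e12


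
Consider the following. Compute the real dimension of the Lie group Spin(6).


Spin(n) double-covers SO(n); both have Lie algebra so(n) of dimension n(n-1)/2.
n = 6
n(n-1) = 6 * 5 = 30
dim Spin(6) = 30/2 = 15


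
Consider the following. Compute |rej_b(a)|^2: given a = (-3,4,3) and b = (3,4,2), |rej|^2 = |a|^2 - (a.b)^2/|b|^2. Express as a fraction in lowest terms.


|a|^2 = (-3)^2 + 4^2 + 3^2 = 34
|b|^2 = 3^2 + 4^2 + 2^2 = 29
a . b = (-3)*3 + 4*4 + 3*2 = 13
(a.b)^2 = 13^2 = 169
|rej|^2 = 34 - 169/29
= (986 - 169)/29
= 817/29
In lowest terms: 817/29


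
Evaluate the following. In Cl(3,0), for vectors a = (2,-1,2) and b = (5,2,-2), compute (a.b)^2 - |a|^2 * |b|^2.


a . b = 2*5 + (-1)*2 + 2*(-2)
= 10 + (-2) + (-4) = 4
|a|^2 = 2^2 + (-1)^2 + 2^2 = 9
|b|^2 = 5^2 + 2^2 + (-2)^2 = 33
(a.b)^2 = 4^2 = 16
|a|^2 * |b|^2 = 9 * 33 = 297
Result = 16 - 297 = -281


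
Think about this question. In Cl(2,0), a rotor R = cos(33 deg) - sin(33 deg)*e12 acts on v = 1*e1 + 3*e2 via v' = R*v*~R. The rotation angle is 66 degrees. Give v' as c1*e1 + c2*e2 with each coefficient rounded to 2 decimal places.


Rotor R = cos(33deg) - sin(33deg)*e12
Rotation angle theta = 2 * 33 = 66 degrees
v' = R*v*~R rotates v by theta.
cos(66deg) = 0.4067, sin(66deg) = 0.9135
v'_1 = 1*cos(66deg) - 3*sin(66deg)
= 1*0.4067 - 3*0.9135
= -2.33
v'_2 = 1*sin(66deg) + 3*cos(66deg)
= 1*0.9135 + 3*0.4067
= 2.13
v' = -2.33*e1 + 2.13*e2


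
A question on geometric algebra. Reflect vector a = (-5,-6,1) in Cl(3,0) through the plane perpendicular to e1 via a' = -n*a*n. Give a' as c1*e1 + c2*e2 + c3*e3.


Reflection formula: a' = -n*a*n, with n = e1 (unit vector, n^2 = 1).
For reflection through hyperplane perp to e1:
The component along e1 flips sign, others stay.
a = (-5, -6, 1)
a' = (5, -6, 1)
a' = 5*e1 - 6*e2 + 1*e3


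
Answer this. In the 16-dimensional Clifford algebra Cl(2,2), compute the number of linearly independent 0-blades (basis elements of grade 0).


Number of grade-k basis blades in Cl(p,q) with n = p + q is C(n, k).
n = 2 + 2 = 4
C(4, 0) = 4! / (0! * 4!)
= 24 / (1 * 24)
= 1


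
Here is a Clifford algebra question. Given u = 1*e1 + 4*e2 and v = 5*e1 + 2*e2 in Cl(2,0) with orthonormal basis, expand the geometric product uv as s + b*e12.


Expand: (1*e1 + 4*e2)(5*e1 + 2*e2)
= 1*5*e1e1 + 1*2*e1e2 + 4*5*e2e1 + 4*2*e2e2
Using e1^2 = e2^2 = 1, e2e1 = -e1e2:
Scalar part s = 1*5 + 4*2 = 5 + 8 = 13
Bivector part b = 1*2 - 4*5 = 2 - 20 = -18
uv = 13 - 18*e12


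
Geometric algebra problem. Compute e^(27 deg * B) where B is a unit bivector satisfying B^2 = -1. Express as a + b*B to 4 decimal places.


For a unit bivector B with B^2 = -1, the exponential series gives
e^(theta*B) = cos(theta) + sin(theta)*B (the GA analogue of Euler's formula).
theta = 27 degrees = 0.471239 rad
cos(27 deg) = 0.8910
sin(27 deg) = 0.4540
exp(theta*B) = 0.8910 + 0.4540*B


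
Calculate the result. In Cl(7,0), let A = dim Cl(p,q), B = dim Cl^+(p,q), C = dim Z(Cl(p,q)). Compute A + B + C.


n = 7 + 0 = 7
Total dim = 2^7 = 128
Even subalgebra dim = 2^6 = 64
n is odd, so center dim = 2
Sum = 128 + 64 + 2 = 194


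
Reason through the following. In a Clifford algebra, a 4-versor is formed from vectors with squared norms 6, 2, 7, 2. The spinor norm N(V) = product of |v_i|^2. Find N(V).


Spinor norm N(V) = |v1|^2 * |v2|^2 * ... * |v4|^2
= 6 * 2 * 7 * 2
Running product: 6, 12, 84, 168
N(V) = 168


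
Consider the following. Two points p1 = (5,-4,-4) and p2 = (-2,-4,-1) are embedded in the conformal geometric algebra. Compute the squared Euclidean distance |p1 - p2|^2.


p1 - p2 = (7, 0, -3)
|p1 - p2|^2 = 7^2 + 0^2 + (-3)^2
= 49 + 0 + 9
= 58


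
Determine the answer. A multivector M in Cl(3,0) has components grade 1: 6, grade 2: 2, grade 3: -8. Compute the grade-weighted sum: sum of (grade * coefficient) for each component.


Grade-weighted sum = sum of grade_k * coefficient_k
1*6 = 6
2*2 = 4
3*(-8) = -24
Total = 6 + 4 + (-24) = -14


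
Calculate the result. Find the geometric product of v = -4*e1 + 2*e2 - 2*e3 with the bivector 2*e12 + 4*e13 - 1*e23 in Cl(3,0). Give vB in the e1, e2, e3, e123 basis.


vB has grade-1 (vector) and grade-3 (trivector) parts: vB = (v _| B) + (v ^ B).
Vector part <vB>_1:
  e1: -v2*b12 - v3*b13 = -(2)*(2) - (-2)*(4) = 4
  e2: v1*b12 - v3*b23 = (-4)*(2) - (-2)*(-1) = -10
  e3: v1*b13 + v2*b23 = (-4)*(4) + (2)*(-1) = -18
Trivector part <vB>_3:
  e123: v1*b23 - v2*b13 + v3*b12 = (-4)*(-1) - (2)*(4) + (-2)*(2) = -8
vB = 4*e1 - 10*e2 - 18*e3 - 8*e123


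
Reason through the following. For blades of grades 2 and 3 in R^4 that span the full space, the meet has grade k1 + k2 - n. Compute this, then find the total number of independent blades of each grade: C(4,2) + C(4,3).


Meet grade = grade(A) + grade(B) - n
= 2 + 3 - 4 = 1
C(4,2) = 6
C(4,3) = 4
dim_A + dim_B = 6 + 4 = 10


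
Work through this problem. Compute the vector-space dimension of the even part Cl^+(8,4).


Even subalgebra dimension = 2^(n-1)
n = 8 + 4 = 12
2^(12 - 1) = 2^11 = 2048
Verification: sum of C(12,k) for even k = 1 + 66 + 495 + 924 + 495 + 66 + 1 = 2048
Result = 2048


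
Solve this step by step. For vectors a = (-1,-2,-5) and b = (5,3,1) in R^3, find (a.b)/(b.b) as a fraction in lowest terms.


Projection coefficient = (a . b) / (b . b)
a . b = (-1)*5 + (-2)*3 + (-5)*1
= -5 + (-6) + (-5) = -16
b . b = 5^2 + 3^2 + 1^2
= 25 + 9 + 1 = 35
Coefficient = -16/35
In lowest terms: -16/35


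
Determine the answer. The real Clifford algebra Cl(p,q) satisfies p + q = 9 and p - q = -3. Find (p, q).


We need p + q = 9 and p - q = -3.
Adding: 2p = 9 + (-3) = 6, so p = 3.
Then q = 9 - 3 = 6.
(p, q) = (3, 6)


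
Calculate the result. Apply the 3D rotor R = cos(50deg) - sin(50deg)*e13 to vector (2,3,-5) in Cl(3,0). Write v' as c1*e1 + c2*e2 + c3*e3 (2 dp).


Rotor R = cos(50deg) - sin(50deg)*e13
Rotation angle theta = 2 * 50 = 100 degrees in the e13 plane (e1 -> e3).
The component perpendicular to the plane (e2) is invariant: v'_2 = v2 = 3.00
cos(100deg) = -0.1736, sin(100deg) = 0.9848
v'_1 = v1*cos(theta) - v3*sin(theta) = 2*(-0.1736) - (-5)*0.9848 = 4.58
v'_3 = v1*sin(theta) + v3*cos(theta) = 2*0.9848 + (-5)*(-0.1736) = 2.84
v' = 4.58*e1 + 3.00*e2 + 2.84*e3


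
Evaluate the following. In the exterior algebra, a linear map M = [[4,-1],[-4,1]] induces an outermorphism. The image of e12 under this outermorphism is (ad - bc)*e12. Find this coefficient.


The outermorphism of a linear map f sends e1^e2 to f(e1)^f(e2).
f(e1) = 4*e1 - 4*e2
f(e2) = -1*e1 + 1*e2
f(e1) ^ f(e2) = (4*e1 - 4*e2) ^ (-1*e1 + 1*e2)
= 4*1*e12 + (-4)*(-1)*e21
= (4 - 4)*e12
= 0*e12
Coefficient = 0


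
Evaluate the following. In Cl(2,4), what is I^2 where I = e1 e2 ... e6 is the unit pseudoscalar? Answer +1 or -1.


The pseudoscalar I = e1...e_n (product of all n generators) of Cl(p,q) satisfies I^2 = (-1)^(q + n(n-1)/2).
p = 2, q = 4, n = p + q = 6
n(n-1)/2 = 6 * 5 / 2 = 15
Exponent = q + n(n-1)/2 = 4 + 15 = 19
I^2 = (-1)^19 = -1


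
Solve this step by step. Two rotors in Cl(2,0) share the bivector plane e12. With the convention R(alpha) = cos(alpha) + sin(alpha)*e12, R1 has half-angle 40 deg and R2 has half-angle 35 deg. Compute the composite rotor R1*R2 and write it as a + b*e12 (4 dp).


Same-plane rotors commute and their half-angles add:
R1*R2 = cos(a1 + a2) + sin(a1 + a2)*e12.
a1 + a2 = 40 + 35 = 75 deg
cos(75 deg) = 0.2588
sin(75 deg) = 0.9659
R1*R2 = 0.2588 + 0.9659*e12


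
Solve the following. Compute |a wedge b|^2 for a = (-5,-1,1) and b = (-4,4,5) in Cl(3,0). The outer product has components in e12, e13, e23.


a wedge b = (a1*b2 - a2*b1)*e12 + (a1*b3 - a3*b1)*e13 + (a2*b3 - a3*b2)*e23
e12 coeff: (-5)*4 - (-1)*(-4) = -20 - 4 = -24
e13 coeff: (-5)*5 - 1*(-4) = -25 - (-4) = -21
e23 coeff: (-1)*5 - 1*4 = -5 - 4 = -9
|a wedge b|^2 = (-24)^2 + (-21)^2 + (-9)^2
= 576 + 441 + 81
= 1098


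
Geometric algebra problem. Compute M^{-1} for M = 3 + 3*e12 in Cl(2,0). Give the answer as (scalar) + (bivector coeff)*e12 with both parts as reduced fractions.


M = 3 + 3*e12, where e12^2 = -1.
Since M commutes with its reverse ~M = a - b*e12, M * ~M = a^2 - b^2*e12^2 = a^2 + b^2.
So M^{-1} = ~M / (a^2 + b^2) = (a - b*e12)/(a^2 + b^2).
a^2 + b^2 = 9 + 9 = 18
Scalar part = 3/18 = 1/6
Bivector coeff = -3/18 = -1/6
M^{-1} = 1/6 - 1/6*e12


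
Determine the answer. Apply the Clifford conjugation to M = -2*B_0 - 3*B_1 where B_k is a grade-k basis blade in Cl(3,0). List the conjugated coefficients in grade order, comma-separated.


Clifford conjugate sign for grade k: (-1)^(k(k+1)/2)
Grade 0: (-1)^(0*1/2) = (-1)^0 = 1, coeff -2 -> -2
Grade 1: (-1)^(1*2/2) = (-1)^1 = -1, coeff -3 -> 3
Conjugated coefficients: -2, 3


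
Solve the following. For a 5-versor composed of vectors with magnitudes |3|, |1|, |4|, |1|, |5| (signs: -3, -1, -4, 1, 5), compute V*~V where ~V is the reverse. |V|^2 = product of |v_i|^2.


Each vector v_i has |v_i|^2 = s_i^2
Squared scales: (-3)^2 = 9, (-1)^2 = 1, (-4)^2 = 16, 1^2 = 1, 5^2 = 25
|V|^2 = 9 * 1 * 16 * 1 * 25
= 3600


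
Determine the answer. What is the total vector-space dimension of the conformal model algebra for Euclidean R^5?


The conformal model of R^5 uses Cl(6,1): the 5 Euclidean generators plus two extra orthogonal generators e+ (e+^2 = +1) and e- (e-^2 = -1), from which the null vectors e0, einf are built.
Number of generators m = 5 + 2 = 7.
dim Cl(p,q) = 2^m = 2^7 = 128


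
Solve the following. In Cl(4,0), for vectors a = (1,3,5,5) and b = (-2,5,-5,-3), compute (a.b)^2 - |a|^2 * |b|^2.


a . b = 1*(-2) + 3*5 + 5*(-5) + 5*(-3)
= -2 + 15 + (-25) + (-15) = -27
|a|^2 = 1^2 + 3^2 + 5^2 + 5^2 = 60
|b|^2 = (-2)^2 + 5^2 + (-5)^2 + (-3)^2 = 63
(a.b)^2 = (-27)^2 = 729
|a|^2 * |b|^2 = 60 * 63 = 3780
Result = 729 - 3780 = -3051


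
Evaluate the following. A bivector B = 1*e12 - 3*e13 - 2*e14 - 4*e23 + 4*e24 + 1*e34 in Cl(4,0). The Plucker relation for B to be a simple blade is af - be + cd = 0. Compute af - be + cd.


Plucker relation: af - be + cd
a*f = 1*1 = 1
b*e = (-3)*4 = -12
c*d = (-2)*(-4) = 8
af - be + cd = 1 - (-12) + 8
= 21


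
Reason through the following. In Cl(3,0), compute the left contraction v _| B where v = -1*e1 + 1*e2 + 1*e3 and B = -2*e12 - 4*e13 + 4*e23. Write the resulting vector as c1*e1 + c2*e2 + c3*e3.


Left contraction v _| B = <vB>_1 (grade-1 part of the geometric product vB).
Using e1_|e12 = e2, e2_|e12 = -e1, e1_|e13 = e3, e3_|e13 = -e1, e2_|e23 = e3, e3_|e23 = -e2:
e1 coeff: -v2*b12 - v3*b13 = -(1)*(-2) - (1)*(-4) = 6
e2 coeff: v1*b12 - v3*b23 = (-1)*(-2) - (1)*(4) = -2
e3 coeff: v1*b13 + v2*b23 = (-1)*(-4) + (1)*(4) = 8
v _| B = 6*e1 - 2*e2 + 8*e3


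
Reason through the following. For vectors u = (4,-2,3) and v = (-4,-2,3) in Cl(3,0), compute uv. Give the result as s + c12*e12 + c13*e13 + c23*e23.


In Cl(3,0): e_i^2 = 1, e_ie_j = -e_je_i for i != j.
Scalar part = u . v = 4*(-4) + (-2)*(-2) + 3*3
= -16 + 4 + 9 = -3
e12 coeff = 4*(-2) - (-2)*(-4) = -8 - 8 = -16
e13 coeff = 4*3 - 3*(-4) = 12 - (-12) = 24
e23 coeff = (-2)*3 - 3*(-2) = -6 - (-6) = 0
uv = -3 - 16*e12 + 24*e13 + 0*e23


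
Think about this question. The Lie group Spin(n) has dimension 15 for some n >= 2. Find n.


dim Spin(n) = dim so(n) = n(n-1)/2.
Solve n(n-1)/2 = 15, i.e. n^2 - n - 30 = 0.
Discriminant = 1 + 8*15 = 121
n = (1 + sqrt(121))/2 = (1 + 11)/2 = 6


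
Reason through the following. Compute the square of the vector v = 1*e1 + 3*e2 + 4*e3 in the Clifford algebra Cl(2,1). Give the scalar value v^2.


v^2 = sum of c_i^2 * e_i^2
Positive signature terms (e_i^2 = +1): 1^2 + 3^2 = 10
Negative signature terms (e_j^2 = -1): 4^2 = 16
v^2 = 10 - 16 = -6


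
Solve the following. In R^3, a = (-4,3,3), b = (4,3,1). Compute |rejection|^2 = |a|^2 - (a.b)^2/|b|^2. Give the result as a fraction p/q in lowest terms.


|a|^2 = (-4)^2 + 3^2 + 3^2 = 34
|b|^2 = 4^2 + 3^2 + 1^2 = 26
a . b = (-4)*4 + 3*3 + 3*1 = -4
(a.b)^2 = (-4)^2 = 16
|rej|^2 = 34 - 16/26
= (884 - 16)/26
= 868/26
In lowest terms: 434/13


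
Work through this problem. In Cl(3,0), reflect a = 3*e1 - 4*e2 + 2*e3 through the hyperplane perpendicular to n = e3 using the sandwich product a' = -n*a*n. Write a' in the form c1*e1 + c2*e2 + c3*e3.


Reflection formula: a' = -n*a*n, with n = e3 (unit vector, n^2 = 1).
For reflection through hyperplane perp to e3:
The component along e3 flips sign, others stay.
a = (3, -4, 2)
a' = (3, -4, -2)
a' = 3*e1 - 4*e2 - 2*e3


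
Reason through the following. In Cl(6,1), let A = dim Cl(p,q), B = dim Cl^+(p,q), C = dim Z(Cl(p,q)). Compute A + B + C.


n = 6 + 1 = 7
Total dim = 2^7 = 128
Even subalgebra dim = 2^6 = 64
n is odd, so center dim = 2
Sum = 128 + 64 + 2 = 194
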